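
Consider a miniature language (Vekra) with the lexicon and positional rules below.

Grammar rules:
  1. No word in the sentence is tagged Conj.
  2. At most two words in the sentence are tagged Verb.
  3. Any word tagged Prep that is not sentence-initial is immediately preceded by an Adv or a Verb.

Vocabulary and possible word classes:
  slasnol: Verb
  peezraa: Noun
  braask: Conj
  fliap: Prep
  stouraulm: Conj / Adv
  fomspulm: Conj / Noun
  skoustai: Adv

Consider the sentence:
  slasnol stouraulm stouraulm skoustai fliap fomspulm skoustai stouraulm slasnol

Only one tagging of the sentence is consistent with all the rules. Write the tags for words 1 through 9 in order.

Candidates per position — 1:slasnol {Verb}; 2:stouraulm {Conj,Adv}; 3:stouraulm {Conj,Adv}; 4:skoustai {Adv}; 5:fliap {Prep}; 6:fomspulm {Conj,Noun}; 7:skoustai {Adv}; 8:stouraulm {Conj,Adv}; 9:slasnol {Verb}.
Word 2 cannot be Conj — rule 1 would then fail for every completion. It is Adv.
Word 3 cannot be Conj — rule 1 would then fail for every completion. It is Adv.
Word 6 cannot be Conj — rule 1 would then fail for every completion. It is Noun.
Word 8 cannot be Conj — rule 1 would then fail for every completion. It is Adv.
The only consistent sequence is: Verb Adv Adv Adv Prep Noun Adv Adv Verb.
Rule-by-rule: rule 1 ok; rule 2 ok; rule 3 ok.

Verb Adv Adv Adv Prep Noun Adv Adv Verb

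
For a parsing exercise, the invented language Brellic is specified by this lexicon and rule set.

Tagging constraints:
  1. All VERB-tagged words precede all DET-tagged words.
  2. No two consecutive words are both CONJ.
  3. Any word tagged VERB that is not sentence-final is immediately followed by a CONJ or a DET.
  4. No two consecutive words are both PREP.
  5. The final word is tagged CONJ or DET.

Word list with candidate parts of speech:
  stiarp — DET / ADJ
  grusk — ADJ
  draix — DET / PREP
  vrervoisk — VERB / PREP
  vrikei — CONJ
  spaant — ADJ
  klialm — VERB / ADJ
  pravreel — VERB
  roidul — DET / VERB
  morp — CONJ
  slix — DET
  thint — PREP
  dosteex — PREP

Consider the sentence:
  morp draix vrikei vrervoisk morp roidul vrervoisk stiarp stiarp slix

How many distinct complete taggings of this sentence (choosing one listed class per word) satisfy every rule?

Candidates per position — 1:morp {CONJ}; 2:draix {DET,PREP}; 3:vrikei {CONJ}; 4:vrervoisk {VERB,PREP}; 5:morp {CONJ}; 6:roidul {DET,VERB}; 7:vrervoisk {VERB,PREP}; 8:stiarp {DET,ADJ}; 9:stiarp {DET,ADJ}; 10:slix {DET}.
There are 64 candidate sequences in total.
Checking each against the rules leaves 12 sequences.
Count = 12.

12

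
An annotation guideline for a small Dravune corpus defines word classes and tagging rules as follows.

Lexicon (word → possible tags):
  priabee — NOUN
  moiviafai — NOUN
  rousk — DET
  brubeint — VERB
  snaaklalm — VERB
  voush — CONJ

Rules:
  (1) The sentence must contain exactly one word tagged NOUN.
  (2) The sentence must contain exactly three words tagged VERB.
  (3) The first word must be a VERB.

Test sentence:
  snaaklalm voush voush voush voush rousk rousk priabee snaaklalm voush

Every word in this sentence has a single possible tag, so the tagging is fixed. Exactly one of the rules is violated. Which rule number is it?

Fixed tagging: VERB CONJ CONJ CONJ CONJ DET DET NOUN VERB CONJ.
Applying the rules: R1 holds, R2 violated, R3 holds.
Only rule 2 fails.

2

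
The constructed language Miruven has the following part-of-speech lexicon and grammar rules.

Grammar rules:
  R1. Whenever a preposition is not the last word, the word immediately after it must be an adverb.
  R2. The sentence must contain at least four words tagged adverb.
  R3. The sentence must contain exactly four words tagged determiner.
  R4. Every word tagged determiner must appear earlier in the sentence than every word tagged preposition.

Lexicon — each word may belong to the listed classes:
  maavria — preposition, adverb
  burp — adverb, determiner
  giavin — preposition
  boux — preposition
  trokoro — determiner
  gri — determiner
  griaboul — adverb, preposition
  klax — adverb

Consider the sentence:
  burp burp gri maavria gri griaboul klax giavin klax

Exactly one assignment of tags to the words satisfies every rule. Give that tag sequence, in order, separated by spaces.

determiner determiner determiner adverb determiner adverb adverb preposition adverb

Candidates per position — 1:burp {adverb,determiner}; 2:burp {adverb,determiner}; 3:gri {determiner}; 4:maavria {preposition,adverb}; 5:gri {determiner}; 6:griaboul {adverb,preposition}; 7:klax {adverb}; 8:giavin {preposition}; 9:klax {adverb}.
At position 1, choosing adverb makes rule 3 impossible to satisfy; hence determiner.
At position 2, choosing adverb makes rule 3 impossible to satisfy; hence determiner.
At position 4, choosing preposition makes rule 1 impossible to satisfy; hence adverb.
At position 6, choosing preposition makes rule 2 impossible to satisfy; hence adverb.
That leaves exactly one tagging: determiner determiner determiner adverb determiner adverb adverb preposition adverb.
Rule-by-rule: rule 1 ✓; rule 2 ✓; rule 3 ✓; rule 4 ✓.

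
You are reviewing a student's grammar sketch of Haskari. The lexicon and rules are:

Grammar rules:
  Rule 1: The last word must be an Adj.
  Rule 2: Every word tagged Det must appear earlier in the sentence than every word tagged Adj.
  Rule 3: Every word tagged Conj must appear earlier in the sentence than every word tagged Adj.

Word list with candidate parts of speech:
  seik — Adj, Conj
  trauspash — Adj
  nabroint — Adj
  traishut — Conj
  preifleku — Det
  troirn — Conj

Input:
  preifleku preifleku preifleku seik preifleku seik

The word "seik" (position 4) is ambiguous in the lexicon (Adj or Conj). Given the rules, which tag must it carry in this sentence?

Candidates per position — 1:preifleku {Det}; 2:preifleku {Det}; 3:preifleku {Det}; 4:seik {Adj,Conj}; 5:preifleku {Det}; 6:seik {Adj,Conj}.
Word 4 cannot be Adj — rule 2 would then fail for every completion. It is Conj.
Word 6 cannot be Conj — rule 1 would then fail for every completion. It is Adj.
The unique satisfying tagging is: Det Det Det Conj Det Adj.
Check: rule 1 ✓; rule 2 ✓; rule 3 ✓.

Conj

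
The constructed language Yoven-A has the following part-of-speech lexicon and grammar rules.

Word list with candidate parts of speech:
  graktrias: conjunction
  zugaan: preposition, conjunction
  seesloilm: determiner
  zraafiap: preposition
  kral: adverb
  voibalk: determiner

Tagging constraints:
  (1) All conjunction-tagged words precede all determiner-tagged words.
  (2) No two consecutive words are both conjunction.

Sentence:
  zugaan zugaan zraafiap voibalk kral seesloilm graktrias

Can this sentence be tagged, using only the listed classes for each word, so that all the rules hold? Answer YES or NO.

NO

Candidates per position — 1:zugaan {preposition,conjunction}; 2:zugaan {preposition,conjunction}; 3:zraafiap {preposition}; 4:voibalk {determiner}; 5:kral {adverb}; 6:seesloilm {determiner}; 7:graktrias {conjunction}.
Rule 1 cannot be satisfied by any choice of tags from the lexicon.
So there is no consistent tagging.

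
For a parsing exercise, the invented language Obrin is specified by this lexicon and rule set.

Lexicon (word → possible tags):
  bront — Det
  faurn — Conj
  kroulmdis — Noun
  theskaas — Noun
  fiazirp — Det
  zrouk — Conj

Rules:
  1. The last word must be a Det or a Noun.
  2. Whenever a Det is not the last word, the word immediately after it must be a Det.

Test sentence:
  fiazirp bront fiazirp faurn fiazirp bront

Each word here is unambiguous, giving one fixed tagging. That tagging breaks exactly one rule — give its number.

2

Fixed tagging: Det Det Det Conj Det Det.
Applying the rules: R1 holds, R2 violated.
Only rule 2 fails.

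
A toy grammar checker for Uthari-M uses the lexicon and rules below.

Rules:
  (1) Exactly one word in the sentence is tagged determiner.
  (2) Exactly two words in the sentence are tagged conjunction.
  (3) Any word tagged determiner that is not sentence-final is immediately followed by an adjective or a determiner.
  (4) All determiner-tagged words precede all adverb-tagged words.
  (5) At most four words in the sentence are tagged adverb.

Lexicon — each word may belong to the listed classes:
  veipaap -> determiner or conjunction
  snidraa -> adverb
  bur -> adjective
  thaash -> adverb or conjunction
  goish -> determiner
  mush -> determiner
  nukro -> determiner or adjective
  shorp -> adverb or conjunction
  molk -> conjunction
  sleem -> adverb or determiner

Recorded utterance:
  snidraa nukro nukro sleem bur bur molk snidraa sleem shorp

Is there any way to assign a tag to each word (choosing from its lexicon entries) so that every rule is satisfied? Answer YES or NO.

NO

Candidates per position — 1:snidraa {adverb}; 2:nukro {determiner,adjective}; 3:nukro {determiner,adjective}; 4:sleem {adverb,determiner}; 5:bur {adjective}; 6:bur {adjective}; 7:molk {conjunction}; 8:snidraa {adverb}; 9:sleem {adverb,determiner}; 10:shorp {adverb,conjunction}.
Every candidate sequence violates at least one rule; no consistent tagging exists.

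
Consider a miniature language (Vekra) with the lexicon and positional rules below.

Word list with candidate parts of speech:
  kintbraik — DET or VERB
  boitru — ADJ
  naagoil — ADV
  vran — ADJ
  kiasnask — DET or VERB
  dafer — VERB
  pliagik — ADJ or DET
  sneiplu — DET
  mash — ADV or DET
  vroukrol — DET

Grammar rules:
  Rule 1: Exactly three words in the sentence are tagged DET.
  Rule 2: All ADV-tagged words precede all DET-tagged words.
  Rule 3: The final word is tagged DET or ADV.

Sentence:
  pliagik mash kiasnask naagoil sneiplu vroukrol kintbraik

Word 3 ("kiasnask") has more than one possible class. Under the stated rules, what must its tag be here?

VERB

Candidates per position — 1:pliagik {ADJ,DET}; 2:mash {ADV,DET}; 3:kiasnask {DET,VERB}; 4:naagoil {ADV}; 5:sneiplu {DET}; 6:vroukrol {DET}; 7:kintbraik {DET,VERB}.
Word 1 cannot be DET — rule 2 would then fail for every completion. It is ADJ.
Word 2 cannot be DET — rule 2 would then fail for every completion. It is ADV.
Word 3 cannot be DET — rule 2 would then fail for every completion. It is VERB.
Word 7 cannot be VERB — rule 1 would then fail for every completion. It is DET.
So the tagging must be: ADJ ADV VERB ADV DET DET DET.
Check: rule 1 satisfied; rule 2 satisfied; rule 3 satisfied.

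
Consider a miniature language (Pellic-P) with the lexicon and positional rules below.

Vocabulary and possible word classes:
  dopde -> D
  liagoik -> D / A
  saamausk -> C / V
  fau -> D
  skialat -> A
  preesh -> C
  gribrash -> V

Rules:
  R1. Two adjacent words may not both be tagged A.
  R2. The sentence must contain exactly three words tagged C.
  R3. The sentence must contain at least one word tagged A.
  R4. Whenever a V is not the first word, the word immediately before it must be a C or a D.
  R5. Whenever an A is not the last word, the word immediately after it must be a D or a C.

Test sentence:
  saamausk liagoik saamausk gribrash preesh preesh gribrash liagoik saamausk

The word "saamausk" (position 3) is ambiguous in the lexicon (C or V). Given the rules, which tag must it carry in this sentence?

C

Candidates per position — 1:saamausk {C,V}; 2:liagoik {D,A}; 3:saamausk {C,V}; 4:gribrash {V}; 5:preesh {C}; 6:preesh {C}; 7:gribrash {V}; 8:liagoik {D,A}; 9:saamausk {C,V}.
Word 3 cannot be V — rule 4 would then fail for every completion. It is C.
Word 9 cannot be C — rule 2 would then fail for every completion. It is V.
Word 1 cannot be C — rule 2 would then fail for every completion. It is V.
Word 8 cannot be A — rule 4 would then fail for every completion. It is D.
Word 2 cannot be D — rule 3 would then fail for every completion. It is A.
The only consistent sequence is: V A C V C C V D V.
Check: rule 1 ✓; rule 2 ✓; rule 3 ✓; rule 4 ✓; rule 5 ✓.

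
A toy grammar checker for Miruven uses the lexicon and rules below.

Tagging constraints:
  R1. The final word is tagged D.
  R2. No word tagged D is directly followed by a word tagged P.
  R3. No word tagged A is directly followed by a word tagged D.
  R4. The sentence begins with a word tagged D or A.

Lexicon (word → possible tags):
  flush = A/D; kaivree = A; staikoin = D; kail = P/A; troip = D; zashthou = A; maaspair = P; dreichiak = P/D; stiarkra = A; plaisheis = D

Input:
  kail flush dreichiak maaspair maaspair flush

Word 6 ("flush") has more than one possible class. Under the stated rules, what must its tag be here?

Candidates per position — 1:kail {P,A}; 2:flush {A,D}; 3:dreichiak {P,D}; 4:maaspair {P}; 5:maaspair {P}; 6:flush {A,D}.
If word 1 were P, no tagging could satisfy rule 4; so word 1 is A.
If word 2 were D, no tagging could satisfy rule 2; so word 2 is A.
If word 3 were D, no tagging could satisfy rule 2; so word 3 is P.
If word 6 were A, no tagging could satisfy rule 1; so word 6 is D.
That leaves exactly one tagging: A A P P P D.
Verifying each rule — rule 1 satisfied; rule 2 satisfied; rule 3 satisfied; rule 4 satisfied.

D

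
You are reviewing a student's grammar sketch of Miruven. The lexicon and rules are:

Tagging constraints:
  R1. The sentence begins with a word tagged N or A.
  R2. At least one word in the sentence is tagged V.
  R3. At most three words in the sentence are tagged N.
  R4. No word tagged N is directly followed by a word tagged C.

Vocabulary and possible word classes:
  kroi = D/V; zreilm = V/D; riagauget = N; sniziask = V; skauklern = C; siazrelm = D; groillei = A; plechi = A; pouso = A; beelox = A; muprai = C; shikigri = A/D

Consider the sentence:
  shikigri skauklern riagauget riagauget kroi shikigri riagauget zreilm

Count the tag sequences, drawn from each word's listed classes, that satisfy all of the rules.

6

Candidates per position — 1:shikigri {A,D}; 2:skauklern {C}; 3:riagauget {N}; 4:riagauget {N}; 5:kroi {D,V}; 6:shikigri {A,D}; 7:riagauget {N}; 8:zreilm {V,D}.
There are 16 candidate sequences in total.
Checking each against the rules leaves 6 sequences.
Count = 6.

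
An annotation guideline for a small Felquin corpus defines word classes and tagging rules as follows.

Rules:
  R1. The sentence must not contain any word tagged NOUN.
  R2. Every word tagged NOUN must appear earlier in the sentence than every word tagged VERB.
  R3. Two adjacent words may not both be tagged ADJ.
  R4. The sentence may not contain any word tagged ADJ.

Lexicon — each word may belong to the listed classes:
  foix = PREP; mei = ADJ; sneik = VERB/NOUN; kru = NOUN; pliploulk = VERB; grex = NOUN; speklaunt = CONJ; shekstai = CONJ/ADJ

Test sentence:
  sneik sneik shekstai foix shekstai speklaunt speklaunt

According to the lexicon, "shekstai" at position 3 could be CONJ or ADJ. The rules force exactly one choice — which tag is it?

CONJ

Candidates per position — 1:sneik {VERB,NOUN}; 2:sneik {VERB,NOUN}; 3:shekstai {CONJ,ADJ}; 4:foix {PREP}; 5:shekstai {CONJ,ADJ}; 6:speklaunt {CONJ}; 7:speklaunt {CONJ}.
Position 1: NOUN is ruled out by rule 1; that leaves VERB.
Position 2: NOUN is ruled out by rule 1; that leaves VERB.
Position 3: ADJ is ruled out by rule 4; that leaves CONJ.
Position 5: ADJ is ruled out by rule 4; that leaves CONJ.
That leaves exactly one tagging: VERB VERB CONJ PREP CONJ CONJ CONJ.
Checking: rule 1 ✓; rule 2 ✓; rule 3 ✓; rule 4 ✓.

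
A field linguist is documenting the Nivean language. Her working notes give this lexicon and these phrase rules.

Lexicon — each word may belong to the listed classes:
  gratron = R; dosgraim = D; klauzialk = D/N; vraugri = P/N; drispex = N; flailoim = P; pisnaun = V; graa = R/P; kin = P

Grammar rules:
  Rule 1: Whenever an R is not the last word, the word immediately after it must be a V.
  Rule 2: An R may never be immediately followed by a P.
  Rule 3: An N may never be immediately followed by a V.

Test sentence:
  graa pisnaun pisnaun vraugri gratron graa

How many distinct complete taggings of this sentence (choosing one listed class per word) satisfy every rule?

0

Candidates per position — 1:graa {R,P}; 2:pisnaun {V}; 3:pisnaun {V}; 4:vraugri {P,N}; 5:gratron {R}; 6:graa {R,P}.
There are 8 candidate sequences in total.
Rule 1 cannot be satisfied by any choice of tags from the lexicon.
So there is no consistent tagging.
Count = 0.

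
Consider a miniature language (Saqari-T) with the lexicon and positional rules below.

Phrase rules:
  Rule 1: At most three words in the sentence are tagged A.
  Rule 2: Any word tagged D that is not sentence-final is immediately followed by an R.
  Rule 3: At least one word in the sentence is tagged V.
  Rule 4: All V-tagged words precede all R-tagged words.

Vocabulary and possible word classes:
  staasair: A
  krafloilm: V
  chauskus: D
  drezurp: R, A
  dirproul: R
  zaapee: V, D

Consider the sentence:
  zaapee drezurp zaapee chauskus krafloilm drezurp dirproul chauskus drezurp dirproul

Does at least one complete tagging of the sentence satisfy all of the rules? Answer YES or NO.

Candidates per position — 1:zaapee {V,D}; 2:drezurp {R,A}; 3:zaapee {V,D}; 4:chauskus {D}; 5:krafloilm {V}; 6:drezurp {R,A}; 7:dirproul {R}; 8:chauskus {D}; 9:drezurp {R,A}; 10:dirproul {R}.
Rule 2 cannot be satisfied by any choice of tags from the lexicon.
So there is no consistent tagging.

NO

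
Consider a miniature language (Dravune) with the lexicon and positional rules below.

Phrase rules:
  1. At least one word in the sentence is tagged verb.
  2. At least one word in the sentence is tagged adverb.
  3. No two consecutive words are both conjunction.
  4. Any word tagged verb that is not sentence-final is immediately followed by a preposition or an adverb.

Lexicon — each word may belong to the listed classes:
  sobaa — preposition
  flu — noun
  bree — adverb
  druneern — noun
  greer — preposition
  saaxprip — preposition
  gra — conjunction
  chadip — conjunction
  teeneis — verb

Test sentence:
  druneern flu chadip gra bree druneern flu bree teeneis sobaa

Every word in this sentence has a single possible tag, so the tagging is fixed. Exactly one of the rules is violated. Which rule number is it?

3

Fixed tagging: noun noun conjunction conjunction adverb noun noun adverb verb preposition.
Applying the rules: R1 pass, R2 pass, R3 fail, R4 pass.
Only rule 3 fails.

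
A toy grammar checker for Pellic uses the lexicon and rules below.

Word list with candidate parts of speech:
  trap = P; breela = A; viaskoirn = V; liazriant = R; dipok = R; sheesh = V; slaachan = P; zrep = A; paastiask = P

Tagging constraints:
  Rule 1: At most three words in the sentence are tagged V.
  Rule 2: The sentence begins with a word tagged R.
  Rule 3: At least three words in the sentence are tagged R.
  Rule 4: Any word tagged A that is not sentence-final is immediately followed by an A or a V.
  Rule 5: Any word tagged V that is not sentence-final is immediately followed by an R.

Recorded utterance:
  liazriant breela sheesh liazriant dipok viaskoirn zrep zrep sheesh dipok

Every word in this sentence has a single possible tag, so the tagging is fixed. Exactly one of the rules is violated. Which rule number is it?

5

Fixed tagging: R A V R R V A A V R.
Applying the rules: R1 pass, R2 pass, R3 pass, R4 pass, R5 fail.
Only rule 5 fails.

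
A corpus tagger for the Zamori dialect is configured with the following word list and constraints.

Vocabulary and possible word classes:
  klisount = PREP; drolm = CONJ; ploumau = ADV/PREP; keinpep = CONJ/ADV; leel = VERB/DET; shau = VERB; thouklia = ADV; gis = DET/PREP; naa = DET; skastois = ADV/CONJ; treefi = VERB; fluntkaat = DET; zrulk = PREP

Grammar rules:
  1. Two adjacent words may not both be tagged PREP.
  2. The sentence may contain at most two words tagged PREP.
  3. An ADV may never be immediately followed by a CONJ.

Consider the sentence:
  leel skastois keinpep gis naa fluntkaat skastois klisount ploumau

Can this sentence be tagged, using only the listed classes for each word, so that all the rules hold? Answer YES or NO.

YES

Candidates per position — 1:leel {VERB,DET}; 2:skastois {ADV,CONJ}; 3:keinpep {CONJ,ADV}; 4:gis {DET,PREP}; 5:naa {DET}; 6:fluntkaat {DET}; 7:skastois {ADV,CONJ}; 8:klisount {PREP}; 9:ploumau {ADV,PREP}.
One satisfying assignment: VERB ADV ADV DET DET DET ADV PREP ADV.
Checking: rule 1 ✓; rule 2 ✓; rule 3 ✓.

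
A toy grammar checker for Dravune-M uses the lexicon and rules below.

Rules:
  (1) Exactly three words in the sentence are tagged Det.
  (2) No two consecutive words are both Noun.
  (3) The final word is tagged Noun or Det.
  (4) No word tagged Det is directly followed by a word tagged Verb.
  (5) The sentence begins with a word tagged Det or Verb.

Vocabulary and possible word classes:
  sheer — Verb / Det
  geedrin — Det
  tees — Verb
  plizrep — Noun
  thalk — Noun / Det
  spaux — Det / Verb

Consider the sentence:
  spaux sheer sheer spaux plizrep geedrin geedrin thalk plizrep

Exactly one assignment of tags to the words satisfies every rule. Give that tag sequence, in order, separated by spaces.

Verb Verb Verb Verb Noun Det Det Det Noun

Candidates per position — 1:spaux {Det,Verb}; 2:sheer {Verb,Det}; 3:sheer {Verb,Det}; 4:spaux {Det,Verb}; 5:plizrep {Noun}; 6:geedrin {Det}; 7:geedrin {Det}; 8:thalk {Noun,Det}; 9:plizrep {Noun}.
Word 8 cannot be Noun — rule 2 would then fail for every completion. It is Det.
Word 1 cannot be Det — rule 1 would then fail for every completion. It is Verb.
Word 2 cannot be Det — rule 1 would then fail for every completion. It is Verb.
Word 3 cannot be Det — rule 1 would then fail for every completion. It is Verb.
Word 4 cannot be Det — rule 1 would then fail for every completion. It is Verb.
The only consistent sequence is: Verb Verb Verb Verb Noun Det Det Det Noun.
Rule-by-rule: rule 1 holds; rule 2 holds; rule 3 holds; rule 4 holds; rule 5 holds.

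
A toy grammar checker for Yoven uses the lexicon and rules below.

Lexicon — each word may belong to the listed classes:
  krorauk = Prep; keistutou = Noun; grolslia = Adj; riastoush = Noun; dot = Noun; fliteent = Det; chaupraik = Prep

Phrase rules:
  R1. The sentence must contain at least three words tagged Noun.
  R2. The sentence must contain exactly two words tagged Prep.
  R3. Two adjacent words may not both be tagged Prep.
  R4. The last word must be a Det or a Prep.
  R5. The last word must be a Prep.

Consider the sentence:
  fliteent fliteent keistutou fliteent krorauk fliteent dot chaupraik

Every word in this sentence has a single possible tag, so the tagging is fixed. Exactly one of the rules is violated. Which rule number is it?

1

Fixed tagging: Det Det Noun Det Prep Det Noun Prep.
Checking each rule: R1 fail, R2 pass, R3 pass, R4 pass, R5 pass.
Only rule 1 fails.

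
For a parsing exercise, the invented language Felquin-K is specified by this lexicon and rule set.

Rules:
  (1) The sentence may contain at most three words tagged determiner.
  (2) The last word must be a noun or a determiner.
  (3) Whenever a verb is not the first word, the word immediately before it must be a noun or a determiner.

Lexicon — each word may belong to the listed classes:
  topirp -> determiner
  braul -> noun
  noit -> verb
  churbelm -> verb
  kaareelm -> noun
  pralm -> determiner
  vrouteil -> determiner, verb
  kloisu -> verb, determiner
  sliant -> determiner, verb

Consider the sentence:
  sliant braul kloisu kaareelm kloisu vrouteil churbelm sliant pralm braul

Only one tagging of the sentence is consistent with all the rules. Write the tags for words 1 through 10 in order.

verb noun verb noun verb determiner verb determiner determiner noun

Candidates per position — 1:sliant {determiner,verb}; 2:braul {noun}; 3:kloisu {verb,determiner}; 4:kaareelm {noun}; 5:kloisu {verb,determiner}; 6:vrouteil {determiner,verb}; 7:churbelm {verb}; 8:sliant {determiner,verb}; 9:pralm {determiner}; 10:braul {noun}.
At position 6, choosing verb makes rule 3 impossible to satisfy; hence determiner.
At position 8, choosing verb makes rule 3 impossible to satisfy; hence determiner.
At position 1, choosing determiner makes rule 1 impossible to satisfy; hence verb.
At position 3, choosing determiner makes rule 1 impossible to satisfy; hence verb.
At position 5, choosing determiner makes rule 1 impossible to satisfy; hence verb.
That leaves exactly one tagging: verb noun verb noun verb determiner verb determiner determiner noun.
Check: rule 1 ok; rule 2 ok; rule 3 ok.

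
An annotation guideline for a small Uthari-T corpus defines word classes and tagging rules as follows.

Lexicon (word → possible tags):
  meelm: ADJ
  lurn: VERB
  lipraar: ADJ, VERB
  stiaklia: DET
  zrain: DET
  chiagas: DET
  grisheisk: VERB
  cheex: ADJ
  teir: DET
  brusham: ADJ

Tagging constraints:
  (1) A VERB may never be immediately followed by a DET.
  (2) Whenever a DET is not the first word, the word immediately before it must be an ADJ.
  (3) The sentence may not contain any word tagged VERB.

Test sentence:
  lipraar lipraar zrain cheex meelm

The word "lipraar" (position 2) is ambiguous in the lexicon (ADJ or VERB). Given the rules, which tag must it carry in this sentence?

ADJ

Candidates per position — 1:lipraar {ADJ,VERB}; 2:lipraar {ADJ,VERB}; 3:zrain {DET}; 4:cheex {ADJ}; 5:meelm {ADJ}.
Word 1 cannot be VERB — rule 3 would then fail for every completion. It is ADJ.
Word 2 cannot be VERB — rule 1 would then fail for every completion. It is ADJ.
The only consistent sequence is: ADJ ADJ DET ADJ ADJ.
Rule-by-rule: rule 1 holds; rule 2 holds; rule 3 holds.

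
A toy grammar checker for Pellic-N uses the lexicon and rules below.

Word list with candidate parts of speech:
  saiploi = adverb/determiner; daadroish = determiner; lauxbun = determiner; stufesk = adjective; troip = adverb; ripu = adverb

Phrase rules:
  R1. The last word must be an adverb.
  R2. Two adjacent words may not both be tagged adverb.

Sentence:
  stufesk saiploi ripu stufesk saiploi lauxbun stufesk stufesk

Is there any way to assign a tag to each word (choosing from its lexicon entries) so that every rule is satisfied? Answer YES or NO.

NO

Candidates per position — 1:stufesk {adjective}; 2:saiploi {adverb,determiner}; 3:ripu {adverb}; 4:stufesk {adjective}; 5:saiploi {adverb,determiner}; 6:lauxbun {determiner}; 7:stufesk {adjective}; 8:stufesk {adjective}.
Rule 1 cannot be satisfied by any choice of tags from the lexicon.
So there is no consistent tagging.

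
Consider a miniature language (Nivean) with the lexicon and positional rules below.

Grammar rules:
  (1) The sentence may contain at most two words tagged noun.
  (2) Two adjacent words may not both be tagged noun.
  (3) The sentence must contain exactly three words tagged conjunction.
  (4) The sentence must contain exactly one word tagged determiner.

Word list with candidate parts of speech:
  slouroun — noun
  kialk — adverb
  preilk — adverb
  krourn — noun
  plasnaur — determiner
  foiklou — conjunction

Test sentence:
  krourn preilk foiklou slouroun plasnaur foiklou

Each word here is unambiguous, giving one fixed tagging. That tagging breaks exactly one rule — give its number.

3

Fixed tagging: noun adverb conjunction noun determiner conjunction.
Checking each rule: R1 ok, R2 ok, R3 fails, R4 ok.
Only rule 3 fails.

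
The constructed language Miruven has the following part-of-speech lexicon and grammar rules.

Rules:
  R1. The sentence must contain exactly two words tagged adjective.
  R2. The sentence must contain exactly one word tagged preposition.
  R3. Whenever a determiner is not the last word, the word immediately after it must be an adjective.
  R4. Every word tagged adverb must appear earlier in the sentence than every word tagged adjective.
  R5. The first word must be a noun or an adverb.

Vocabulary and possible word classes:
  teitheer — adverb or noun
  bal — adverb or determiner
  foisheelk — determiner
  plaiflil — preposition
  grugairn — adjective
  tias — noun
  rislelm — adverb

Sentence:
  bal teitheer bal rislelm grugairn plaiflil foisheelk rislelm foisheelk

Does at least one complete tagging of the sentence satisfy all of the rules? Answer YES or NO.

NO

Candidates per position — 1:bal {adverb,determiner}; 2:teitheer {adverb,noun}; 3:bal {adverb,determiner}; 4:rislelm {adverb}; 5:grugairn {adjective}; 6:plaiflil {preposition}; 7:foisheelk {determiner}; 8:rislelm {adverb}; 9:foisheelk {determiner}.
Rule 1 cannot be satisfied by any choice of tags from the lexicon.
So there is no consistent tagging.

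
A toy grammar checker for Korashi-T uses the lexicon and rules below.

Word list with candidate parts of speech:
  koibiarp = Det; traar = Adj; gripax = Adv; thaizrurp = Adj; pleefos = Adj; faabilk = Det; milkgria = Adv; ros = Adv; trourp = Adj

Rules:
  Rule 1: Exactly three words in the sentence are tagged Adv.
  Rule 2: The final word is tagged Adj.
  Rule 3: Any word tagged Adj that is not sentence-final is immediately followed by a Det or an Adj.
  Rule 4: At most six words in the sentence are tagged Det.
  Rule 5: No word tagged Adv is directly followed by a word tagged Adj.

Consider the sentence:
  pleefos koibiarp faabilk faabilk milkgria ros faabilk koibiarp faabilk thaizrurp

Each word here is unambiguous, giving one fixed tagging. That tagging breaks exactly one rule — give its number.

Fixed tagging: Adj Det Det Det Adv Adv Det Det Det Adj.
Applying the rules: R1 violated, R2 holds, R3 holds, R4 holds, R5 holds.
Only rule 1 fails.

1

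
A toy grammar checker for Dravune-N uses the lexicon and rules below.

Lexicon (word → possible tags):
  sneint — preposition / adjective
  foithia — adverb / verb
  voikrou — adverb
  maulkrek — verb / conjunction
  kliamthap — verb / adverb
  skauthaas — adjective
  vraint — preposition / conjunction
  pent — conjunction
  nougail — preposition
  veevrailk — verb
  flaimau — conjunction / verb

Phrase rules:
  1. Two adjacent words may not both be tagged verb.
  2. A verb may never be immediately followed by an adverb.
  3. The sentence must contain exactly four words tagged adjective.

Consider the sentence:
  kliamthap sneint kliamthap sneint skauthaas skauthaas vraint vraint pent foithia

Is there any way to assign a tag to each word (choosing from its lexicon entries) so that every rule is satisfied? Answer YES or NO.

YES

Candidates per position — 1:kliamthap {verb,adverb}; 2:sneint {preposition,adjective}; 3:kliamthap {verb,adverb}; 4:sneint {preposition,adjective}; 5:skauthaas {adjective}; 6:skauthaas {adjective}; 7:vraint {preposition,conjunction}; 8:vraint {preposition,conjunction}; 9:pent {conjunction}; 10:foithia {adverb,verb}.
One satisfying assignment: adverb adjective verb adjective adjective adjective conjunction preposition conjunction adverb.
Check: rule 1 ✓; rule 2 ✓; rule 3 ✓.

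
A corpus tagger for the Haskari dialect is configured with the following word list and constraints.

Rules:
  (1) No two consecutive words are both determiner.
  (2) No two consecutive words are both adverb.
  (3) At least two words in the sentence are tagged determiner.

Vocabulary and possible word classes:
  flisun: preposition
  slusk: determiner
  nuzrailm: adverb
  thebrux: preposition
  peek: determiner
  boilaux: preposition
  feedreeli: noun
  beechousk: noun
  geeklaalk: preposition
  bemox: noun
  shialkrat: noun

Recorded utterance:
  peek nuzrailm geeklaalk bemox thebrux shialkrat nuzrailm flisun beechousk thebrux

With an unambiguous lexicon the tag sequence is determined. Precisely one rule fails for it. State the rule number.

Fixed tagging: determiner adverb preposition noun preposition noun adverb preposition noun preposition.
Checking each rule: R1 ok, R2 ok, R3 fails.
Only rule 3 fails.

3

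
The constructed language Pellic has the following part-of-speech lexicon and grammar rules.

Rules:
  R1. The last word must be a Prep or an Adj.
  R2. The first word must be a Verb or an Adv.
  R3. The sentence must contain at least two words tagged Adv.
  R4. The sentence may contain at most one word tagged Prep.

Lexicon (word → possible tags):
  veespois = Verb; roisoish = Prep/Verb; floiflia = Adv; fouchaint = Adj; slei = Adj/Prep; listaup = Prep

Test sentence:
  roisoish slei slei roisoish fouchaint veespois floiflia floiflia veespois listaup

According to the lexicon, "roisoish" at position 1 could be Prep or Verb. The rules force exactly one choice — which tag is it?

Candidates per position — 1:roisoish {Prep,Verb}; 2:slei {Adj,Prep}; 3:slei {Adj,Prep}; 4:roisoish {Prep,Verb}; 5:fouchaint {Adj}; 6:veespois {Verb}; 7:floiflia {Adv}; 8:floiflia {Adv}; 9:veespois {Verb}; 10:listaup {Prep}.
Position 1: tagging it Prep would leave rule 2 unsatisfiable, so it must be Verb.
Position 2: tagging it Prep would leave rule 4 unsatisfiable, so it must be Adj.
Position 3: tagging it Prep would leave rule 4 unsatisfiable, so it must be Adj.
Position 4: tagging it Prep would leave rule 4 unsatisfiable, so it must be Verb.
So the tagging must be: Verb Adj Adj Verb Adj Verb Adv Adv Verb Prep.
Rule-by-rule: rule 1 ✓; rule 2 ✓; rule 3 ✓; rule 4 ✓.

Verb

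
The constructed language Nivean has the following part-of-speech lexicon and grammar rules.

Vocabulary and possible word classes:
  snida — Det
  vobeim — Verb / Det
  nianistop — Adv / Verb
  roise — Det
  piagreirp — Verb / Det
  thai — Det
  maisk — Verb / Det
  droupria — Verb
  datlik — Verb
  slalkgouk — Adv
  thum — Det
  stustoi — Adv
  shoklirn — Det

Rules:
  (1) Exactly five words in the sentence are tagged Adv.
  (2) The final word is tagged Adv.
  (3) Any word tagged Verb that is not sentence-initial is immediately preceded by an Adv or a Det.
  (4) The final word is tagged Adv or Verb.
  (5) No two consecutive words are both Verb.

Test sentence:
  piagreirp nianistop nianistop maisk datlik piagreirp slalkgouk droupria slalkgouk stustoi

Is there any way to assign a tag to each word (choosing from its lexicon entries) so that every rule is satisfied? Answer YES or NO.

Candidates per position — 1:piagreirp {Verb,Det}; 2:nianistop {Adv,Verb}; 3:nianistop {Adv,Verb}; 4:maisk {Verb,Det}; 5:datlik {Verb}; 6:piagreirp {Verb,Det}; 7:slalkgouk {Adv}; 8:droupria {Verb}; 9:slalkgouk {Adv}; 10:stustoi {Adv}.
One satisfying assignment: Verb Adv Adv Det Verb Det Adv Verb Adv Adv.
Verifying each rule — rule 1 ok; rule 2 ok; rule 3 ok; rule 4 ok; rule 5 ok.

YES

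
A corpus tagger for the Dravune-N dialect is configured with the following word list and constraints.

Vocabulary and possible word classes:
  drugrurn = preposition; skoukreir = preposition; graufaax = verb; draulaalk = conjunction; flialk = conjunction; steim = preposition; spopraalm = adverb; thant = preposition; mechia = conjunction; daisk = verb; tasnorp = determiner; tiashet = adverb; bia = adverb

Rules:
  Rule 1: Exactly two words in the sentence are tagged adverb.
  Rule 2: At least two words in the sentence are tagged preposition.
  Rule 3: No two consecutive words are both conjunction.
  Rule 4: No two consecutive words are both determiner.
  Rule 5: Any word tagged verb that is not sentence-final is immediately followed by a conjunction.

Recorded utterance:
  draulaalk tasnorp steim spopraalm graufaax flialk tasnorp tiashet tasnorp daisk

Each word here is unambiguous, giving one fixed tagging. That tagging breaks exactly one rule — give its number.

Fixed tagging: conjunction determiner preposition adverb verb conjunction determiner adverb determiner verb.
Applying the rules: R1 ok, R2 fails, R3 ok, R4 ok, R5 ok.
Only rule 2 fails.

2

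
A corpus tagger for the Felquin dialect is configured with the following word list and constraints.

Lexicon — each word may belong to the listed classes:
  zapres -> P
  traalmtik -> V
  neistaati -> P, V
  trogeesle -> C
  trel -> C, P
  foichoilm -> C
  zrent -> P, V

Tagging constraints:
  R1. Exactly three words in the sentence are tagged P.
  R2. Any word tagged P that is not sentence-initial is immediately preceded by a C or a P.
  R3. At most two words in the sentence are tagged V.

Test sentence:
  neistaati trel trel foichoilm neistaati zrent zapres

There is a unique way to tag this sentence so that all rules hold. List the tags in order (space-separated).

V C C C P P P

Candidates per position — 1:neistaati {P,V}; 2:trel {C,P}; 3:trel {C,P}; 4:foichoilm {C}; 5:neistaati {P,V}; 6:zrent {P,V}; 7:zapres {P}.
Position 5: V is ruled out by rule 2; that leaves P.
Position 6: V is ruled out by rule 2; that leaves P.
Position 1: P is ruled out by rule 1; that leaves V.
Position 2: P is ruled out by rule 1; that leaves C.
Position 3: P is ruled out by rule 1; that leaves C.
The only consistent sequence is: V C C C P P P.
Rule-by-rule: rule 1 ✓; rule 2 ✓; rule 3 ✓.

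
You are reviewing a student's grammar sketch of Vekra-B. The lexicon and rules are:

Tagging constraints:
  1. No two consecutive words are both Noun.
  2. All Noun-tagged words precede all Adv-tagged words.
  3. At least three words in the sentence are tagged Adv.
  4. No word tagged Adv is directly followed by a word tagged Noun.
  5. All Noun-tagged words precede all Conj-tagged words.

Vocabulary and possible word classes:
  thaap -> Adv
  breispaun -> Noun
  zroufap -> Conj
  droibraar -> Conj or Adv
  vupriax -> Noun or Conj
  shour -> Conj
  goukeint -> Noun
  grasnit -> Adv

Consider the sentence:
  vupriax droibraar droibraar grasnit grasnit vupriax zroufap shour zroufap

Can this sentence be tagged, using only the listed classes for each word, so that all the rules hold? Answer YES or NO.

YES

Candidates per position — 1:vupriax {Noun,Conj}; 2:droibraar {Conj,Adv}; 3:droibraar {Conj,Adv}; 4:grasnit {Adv}; 5:grasnit {Adv}; 6:vupriax {Noun,Conj}; 7:zroufap {Conj}; 8:shour {Conj}; 9:zroufap {Conj}.
One satisfying assignment: Noun Adv Adv Adv Adv Conj Conj Conj Conj.
Checking: rule 1 holds; rule 2 holds; rule 3 holds; rule 4 holds; rule 5 holds.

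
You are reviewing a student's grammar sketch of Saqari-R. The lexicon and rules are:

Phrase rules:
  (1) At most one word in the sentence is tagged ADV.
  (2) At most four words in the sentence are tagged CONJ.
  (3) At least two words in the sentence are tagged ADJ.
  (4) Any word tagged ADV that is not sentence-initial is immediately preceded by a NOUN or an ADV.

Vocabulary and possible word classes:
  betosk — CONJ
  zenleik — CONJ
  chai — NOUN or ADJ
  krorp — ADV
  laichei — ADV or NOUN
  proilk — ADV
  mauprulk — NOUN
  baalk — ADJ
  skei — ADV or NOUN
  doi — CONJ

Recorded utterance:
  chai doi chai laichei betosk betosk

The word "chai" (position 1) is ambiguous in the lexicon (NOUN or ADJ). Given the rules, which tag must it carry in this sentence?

Candidates per position — 1:chai {NOUN,ADJ}; 2:doi {CONJ}; 3:chai {NOUN,ADJ}; 4:laichei {ADV,NOUN}; 5:betosk {CONJ}; 6:betosk {CONJ}.
Position 1: tagging it NOUN would leave rule 3 unsatisfiable, so it must be ADJ.
Position 3: tagging it NOUN would leave rule 3 unsatisfiable, so it must be ADJ.
Position 4: tagging it ADV would leave rule 4 unsatisfiable, so it must be NOUN.
The only consistent sequence is: ADJ CONJ ADJ NOUN CONJ CONJ.
Checking: rule 1 satisfied; rule 2 satisfied; rule 3 satisfied; rule 4 satisfied.

ADJ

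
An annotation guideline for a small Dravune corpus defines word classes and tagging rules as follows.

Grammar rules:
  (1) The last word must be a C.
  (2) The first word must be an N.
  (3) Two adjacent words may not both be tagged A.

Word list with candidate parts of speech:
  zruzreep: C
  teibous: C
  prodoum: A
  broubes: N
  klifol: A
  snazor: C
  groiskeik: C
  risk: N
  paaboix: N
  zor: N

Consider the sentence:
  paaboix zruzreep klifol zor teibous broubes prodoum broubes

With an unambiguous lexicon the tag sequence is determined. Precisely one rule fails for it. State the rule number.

Fixed tagging: N C A N C N A N.
Rule check: R1 fail, R2 pass, R3 pass.
Only rule 1 fails.

1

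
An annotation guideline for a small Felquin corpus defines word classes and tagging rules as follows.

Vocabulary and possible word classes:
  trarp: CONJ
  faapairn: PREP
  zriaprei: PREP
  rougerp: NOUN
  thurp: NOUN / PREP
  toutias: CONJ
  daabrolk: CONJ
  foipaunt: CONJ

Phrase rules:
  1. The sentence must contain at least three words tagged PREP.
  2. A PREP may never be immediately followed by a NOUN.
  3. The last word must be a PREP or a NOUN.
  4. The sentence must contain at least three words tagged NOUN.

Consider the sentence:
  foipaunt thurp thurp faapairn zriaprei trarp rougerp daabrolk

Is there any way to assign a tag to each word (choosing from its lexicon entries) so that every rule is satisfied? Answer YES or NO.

NO

Candidates per position — 1:foipaunt {CONJ}; 2:thurp {NOUN,PREP}; 3:thurp {NOUN,PREP}; 4:faapairn {PREP}; 5:zriaprei {PREP}; 6:trarp {CONJ}; 7:rougerp {NOUN}; 8:daabrolk {CONJ}.
Rule 3 cannot be satisfied by any choice of tags from the lexicon.
So there is no consistent tagging.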